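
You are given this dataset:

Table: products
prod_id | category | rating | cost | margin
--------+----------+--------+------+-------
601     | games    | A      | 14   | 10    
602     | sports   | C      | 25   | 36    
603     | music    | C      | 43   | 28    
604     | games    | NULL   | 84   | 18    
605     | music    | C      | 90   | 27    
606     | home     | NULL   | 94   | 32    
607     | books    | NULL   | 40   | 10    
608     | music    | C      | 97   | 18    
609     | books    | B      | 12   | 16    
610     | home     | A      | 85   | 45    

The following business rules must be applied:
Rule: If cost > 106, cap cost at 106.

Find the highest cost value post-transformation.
97

Step 1: Original maximum cost = 97
Step 2: Check cap of 106 against maximum
Step 3: No records exceed the cap (max 97 <= cap 106), so no capping applies
Step 4: Maximum after transformation = 97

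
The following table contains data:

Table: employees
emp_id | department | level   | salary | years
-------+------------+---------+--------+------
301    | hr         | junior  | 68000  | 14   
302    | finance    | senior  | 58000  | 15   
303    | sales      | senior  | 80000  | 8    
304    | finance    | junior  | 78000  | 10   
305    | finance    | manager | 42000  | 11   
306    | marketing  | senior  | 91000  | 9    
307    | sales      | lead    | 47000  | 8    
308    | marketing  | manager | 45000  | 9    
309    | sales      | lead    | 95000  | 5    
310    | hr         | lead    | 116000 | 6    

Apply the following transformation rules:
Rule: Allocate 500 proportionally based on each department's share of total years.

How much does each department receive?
finance: 189.47, hr: 105.26, marketing: 94.74, sales: 110.53

Step 1: Calculate total years = 95
Step 2: Calculate each department's proportion:
  finance: 36/95 = 37.89% → 189.47
  hr: 20/95 = 21.05% → 105.26
  marketing: 18/95 = 18.95% → 94.74
  sales: 21/95 = 22.11% → 110.53
Step 3: Verify: sum of allocations ≈ 500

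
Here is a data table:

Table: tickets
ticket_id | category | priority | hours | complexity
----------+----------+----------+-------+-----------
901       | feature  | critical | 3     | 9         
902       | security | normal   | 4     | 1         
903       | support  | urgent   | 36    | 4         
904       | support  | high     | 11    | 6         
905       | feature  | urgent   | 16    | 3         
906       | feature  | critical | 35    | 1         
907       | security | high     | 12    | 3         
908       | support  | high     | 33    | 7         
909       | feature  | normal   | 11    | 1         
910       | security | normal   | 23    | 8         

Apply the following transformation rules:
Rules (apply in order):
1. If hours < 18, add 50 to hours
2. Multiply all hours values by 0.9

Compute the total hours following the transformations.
435.6

Step 1: Apply Rule 1 - Add 50 to records with hours < 18
  - 6 records affected: 57 + (6 × 50) = 357
  - Unaffected records: 127
  - Sum after Rule 1: 484
Step 2: Apply Rule 2 - Multiply all by 0.9
  - 484 × 0.9 = 435.6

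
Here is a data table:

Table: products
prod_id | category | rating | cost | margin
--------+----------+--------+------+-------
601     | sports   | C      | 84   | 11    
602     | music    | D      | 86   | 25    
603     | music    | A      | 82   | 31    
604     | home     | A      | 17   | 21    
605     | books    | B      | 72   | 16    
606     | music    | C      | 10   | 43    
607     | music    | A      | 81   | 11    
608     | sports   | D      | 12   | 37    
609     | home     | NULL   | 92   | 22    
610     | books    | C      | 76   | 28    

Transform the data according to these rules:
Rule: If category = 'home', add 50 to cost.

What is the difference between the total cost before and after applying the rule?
100

Step 1: Original sum of cost = 612
Step 2: 2 records have category = 'home'
Step 3: Each affected record changes by 50
Step 4: Total change = 2 × 50 = 100
Step 5: New sum = 612 + 100 = 712
Step 6: Difference = |712 - 612| = 100
        (Sum increased by 100)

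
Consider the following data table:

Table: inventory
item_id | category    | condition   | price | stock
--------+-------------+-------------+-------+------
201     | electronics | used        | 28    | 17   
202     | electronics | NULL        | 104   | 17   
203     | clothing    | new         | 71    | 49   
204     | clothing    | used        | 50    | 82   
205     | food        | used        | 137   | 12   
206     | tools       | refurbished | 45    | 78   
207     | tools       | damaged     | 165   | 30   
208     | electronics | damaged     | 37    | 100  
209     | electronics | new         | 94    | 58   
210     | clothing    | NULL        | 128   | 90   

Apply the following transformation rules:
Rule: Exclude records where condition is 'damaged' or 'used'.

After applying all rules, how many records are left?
5

Step 1: Count records to exclude
  - 2 (damaged) + 3 (used) = 5 records
Step 2: Total records: 10
Step 3: Remaining = 10 - 5 = 5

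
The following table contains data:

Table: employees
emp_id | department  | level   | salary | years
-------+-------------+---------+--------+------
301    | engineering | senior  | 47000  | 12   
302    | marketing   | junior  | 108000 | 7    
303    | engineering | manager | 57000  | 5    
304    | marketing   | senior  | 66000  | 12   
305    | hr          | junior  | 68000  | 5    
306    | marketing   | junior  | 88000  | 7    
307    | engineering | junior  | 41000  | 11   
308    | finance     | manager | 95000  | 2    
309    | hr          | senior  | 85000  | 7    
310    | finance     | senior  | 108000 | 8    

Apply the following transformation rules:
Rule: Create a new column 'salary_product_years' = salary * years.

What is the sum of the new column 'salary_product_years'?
5453000

Step 1: For each record, compute salary * years
Example calculations:
  47000 * 12 = 564000
  108000 * 7 = 756000
  57000 * 5 = 285000
  ...
Step 2: Sum all derived values
Step 3: Total = 5453000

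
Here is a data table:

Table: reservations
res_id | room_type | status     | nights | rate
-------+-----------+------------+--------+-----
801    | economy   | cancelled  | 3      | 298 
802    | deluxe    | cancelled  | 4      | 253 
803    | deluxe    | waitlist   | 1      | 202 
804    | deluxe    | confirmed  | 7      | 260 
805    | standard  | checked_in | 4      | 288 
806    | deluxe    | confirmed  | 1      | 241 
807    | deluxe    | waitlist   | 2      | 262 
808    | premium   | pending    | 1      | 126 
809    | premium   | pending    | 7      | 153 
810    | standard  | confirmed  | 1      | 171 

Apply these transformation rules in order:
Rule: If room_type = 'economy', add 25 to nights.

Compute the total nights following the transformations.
56

Step 1: Count records where room_type = 'economy': 1
Step 2: Total bonus added: 1 × 25 = 25
Step 3: Original sum of nights: 31
Step 4: Final sum = 31 + 25 = 56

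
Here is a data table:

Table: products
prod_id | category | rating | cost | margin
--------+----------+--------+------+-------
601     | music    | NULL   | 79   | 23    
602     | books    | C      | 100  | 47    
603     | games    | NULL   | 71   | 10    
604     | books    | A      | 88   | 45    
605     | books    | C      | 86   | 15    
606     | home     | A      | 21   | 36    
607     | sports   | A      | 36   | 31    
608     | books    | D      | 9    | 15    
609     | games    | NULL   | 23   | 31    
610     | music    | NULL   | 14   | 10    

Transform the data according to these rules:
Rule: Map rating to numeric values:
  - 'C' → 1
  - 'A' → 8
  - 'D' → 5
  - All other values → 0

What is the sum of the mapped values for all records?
31

Step 1: Apply mapping to each record
Step 2: Count by status:
  'C': 2 records × 1 = 2
  'A': 3 records × 8 = 24
  'D': 1 records × 5 = 5
Step 3: Sum all mapped values = 31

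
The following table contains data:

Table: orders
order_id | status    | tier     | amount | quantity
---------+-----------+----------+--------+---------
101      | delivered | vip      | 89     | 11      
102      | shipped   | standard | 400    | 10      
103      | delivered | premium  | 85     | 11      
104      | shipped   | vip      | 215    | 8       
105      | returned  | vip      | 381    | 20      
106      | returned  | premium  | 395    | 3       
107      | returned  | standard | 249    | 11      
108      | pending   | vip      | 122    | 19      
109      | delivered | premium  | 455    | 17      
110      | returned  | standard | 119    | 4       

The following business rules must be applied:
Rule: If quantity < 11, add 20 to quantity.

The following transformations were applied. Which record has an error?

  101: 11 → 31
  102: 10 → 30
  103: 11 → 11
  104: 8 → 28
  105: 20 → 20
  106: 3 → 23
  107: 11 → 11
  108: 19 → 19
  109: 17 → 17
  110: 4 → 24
Record 101 has an error. The correct transformed value should be 11, not 31.

Step 1: Check each record against the rule
Step 2: Record 101 has quantity = 11
Step 3: Since 11 >= 11, the bonus should not have been applied
Step 4: Correct value = 11, but claimed value = 31
Conclusion: Record 101 has the error.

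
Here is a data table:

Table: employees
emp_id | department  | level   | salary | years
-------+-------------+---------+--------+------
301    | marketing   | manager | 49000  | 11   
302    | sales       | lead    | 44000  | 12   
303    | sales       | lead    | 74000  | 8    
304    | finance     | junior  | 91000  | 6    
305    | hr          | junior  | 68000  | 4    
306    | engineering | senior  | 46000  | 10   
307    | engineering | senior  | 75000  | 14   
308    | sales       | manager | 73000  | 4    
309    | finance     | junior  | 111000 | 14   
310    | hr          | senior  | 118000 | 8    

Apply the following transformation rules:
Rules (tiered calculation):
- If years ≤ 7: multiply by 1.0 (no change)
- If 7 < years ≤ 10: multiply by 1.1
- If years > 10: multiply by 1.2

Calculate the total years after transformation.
103.8

Step 1: Tier 1 (years ≤ 7): 3 records, sum = 14 × 1.0 = 14.0
Step 2: Tier 2 (7 < years ≤ 10): 3 records, sum = 26 × 1.1 = 28.6
Step 3: Tier 3 (years > 10): 4 records, sum = 51 × 1.2 = 61.2
Step 4: Final sum = 14.0 + 28.6 + 61.2 = 103.8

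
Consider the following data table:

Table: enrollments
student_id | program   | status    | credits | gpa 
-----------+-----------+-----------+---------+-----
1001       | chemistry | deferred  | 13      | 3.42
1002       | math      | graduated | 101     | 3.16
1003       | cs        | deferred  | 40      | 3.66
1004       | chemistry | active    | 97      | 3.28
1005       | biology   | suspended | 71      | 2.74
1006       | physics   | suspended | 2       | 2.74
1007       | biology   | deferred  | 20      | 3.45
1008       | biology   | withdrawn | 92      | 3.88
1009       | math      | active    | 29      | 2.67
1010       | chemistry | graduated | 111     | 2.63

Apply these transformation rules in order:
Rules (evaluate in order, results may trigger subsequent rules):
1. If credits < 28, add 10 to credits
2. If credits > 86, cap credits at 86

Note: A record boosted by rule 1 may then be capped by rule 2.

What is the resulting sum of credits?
549

Step 1: Apply rule 1 to records with credits < 28
  - 3 records get bonus of 10
  - Of these, 0 records then exceed 86 and get capped
Step 2: Apply rule 2 to records with credits > 86
  - 4 records (original) are capped
Step 3: Calculate final sum = 549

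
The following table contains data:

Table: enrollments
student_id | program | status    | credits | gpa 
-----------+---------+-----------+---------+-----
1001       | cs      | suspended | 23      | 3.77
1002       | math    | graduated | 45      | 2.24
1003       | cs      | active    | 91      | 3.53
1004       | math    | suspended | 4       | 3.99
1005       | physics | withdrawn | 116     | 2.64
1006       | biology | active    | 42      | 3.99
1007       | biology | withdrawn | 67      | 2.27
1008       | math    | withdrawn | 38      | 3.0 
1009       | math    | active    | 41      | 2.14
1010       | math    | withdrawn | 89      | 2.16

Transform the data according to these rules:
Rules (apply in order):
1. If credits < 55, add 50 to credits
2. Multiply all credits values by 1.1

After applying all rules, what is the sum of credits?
941.6

Step 1: Apply Rule 1 - Add 50 to records with credits < 55
  - 6 records affected: 193 + (6 × 50) = 493
  - Unaffected records: 363
  - Sum after Rule 1: 856
Step 2: Apply Rule 2 - Multiply all by 1.1
  - 856 × 1.1 = 941.6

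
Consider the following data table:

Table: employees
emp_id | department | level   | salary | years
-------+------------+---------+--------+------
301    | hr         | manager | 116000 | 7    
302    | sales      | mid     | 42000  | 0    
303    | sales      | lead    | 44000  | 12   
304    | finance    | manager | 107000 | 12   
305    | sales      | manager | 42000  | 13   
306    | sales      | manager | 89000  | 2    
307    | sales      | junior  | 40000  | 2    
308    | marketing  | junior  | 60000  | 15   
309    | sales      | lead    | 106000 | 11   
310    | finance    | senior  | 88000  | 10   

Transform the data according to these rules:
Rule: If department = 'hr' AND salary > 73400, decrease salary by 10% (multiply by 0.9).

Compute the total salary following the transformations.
722400.0

Step 1: Find records where department = 'hr' AND salary > 73400
Step 2: 1 records match, summing to 116000
Step 3: After multiplier: 116000 × 0.9 = 104400.0
Step 4: Unaffected records sum: 618000
Step 5: Final sum = 104400.0 + 618000 = 722400.0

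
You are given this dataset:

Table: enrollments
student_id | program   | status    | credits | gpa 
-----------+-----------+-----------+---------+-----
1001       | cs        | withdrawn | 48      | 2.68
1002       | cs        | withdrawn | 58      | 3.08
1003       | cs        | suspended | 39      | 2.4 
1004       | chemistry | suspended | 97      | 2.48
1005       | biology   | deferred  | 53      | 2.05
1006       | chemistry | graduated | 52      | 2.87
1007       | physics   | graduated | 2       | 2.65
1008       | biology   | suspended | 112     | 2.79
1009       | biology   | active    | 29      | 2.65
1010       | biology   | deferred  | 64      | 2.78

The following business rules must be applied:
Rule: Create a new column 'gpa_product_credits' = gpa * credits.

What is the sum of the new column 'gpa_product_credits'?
1471.88

Step 1: For each record, compute gpa * credits
Example calculations:
  2.68 * 48 = 128.64
  3.08 * 58 = 178.64
  2.4 * 39 = 93.6
  ...
Step 2: Sum all derived values
Step 3: Total = 1471.88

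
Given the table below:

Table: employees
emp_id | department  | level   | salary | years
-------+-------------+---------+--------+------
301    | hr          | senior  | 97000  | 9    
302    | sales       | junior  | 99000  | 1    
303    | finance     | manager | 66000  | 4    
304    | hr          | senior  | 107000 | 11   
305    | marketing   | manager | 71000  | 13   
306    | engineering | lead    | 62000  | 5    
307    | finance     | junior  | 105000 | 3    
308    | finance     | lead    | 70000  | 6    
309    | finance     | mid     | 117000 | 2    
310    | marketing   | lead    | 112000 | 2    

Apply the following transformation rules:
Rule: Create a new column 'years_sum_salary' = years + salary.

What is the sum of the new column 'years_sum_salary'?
906056

Step 1: For each record, compute years + salary
Example calculations:
  9 + 97000 = 97009
  1 + 99000 = 99001
  4 + 66000 = 66004
  ...
Step 2: Sum all derived values
Step 3: Total = 906056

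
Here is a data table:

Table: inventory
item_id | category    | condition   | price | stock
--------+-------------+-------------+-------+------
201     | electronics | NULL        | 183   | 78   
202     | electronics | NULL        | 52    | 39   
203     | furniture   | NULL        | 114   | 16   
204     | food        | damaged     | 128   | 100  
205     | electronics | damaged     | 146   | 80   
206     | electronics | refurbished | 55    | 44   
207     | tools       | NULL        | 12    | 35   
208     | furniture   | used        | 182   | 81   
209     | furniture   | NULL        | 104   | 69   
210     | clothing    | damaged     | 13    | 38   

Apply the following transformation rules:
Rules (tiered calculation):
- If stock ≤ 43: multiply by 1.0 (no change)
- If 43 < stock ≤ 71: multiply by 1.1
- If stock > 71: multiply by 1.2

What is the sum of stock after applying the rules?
659.1

Step 1: Tier 1 (stock ≤ 43): 4 records, sum = 128 × 1.0 = 128.0
Step 2: Tier 2 (43 < stock ≤ 71): 2 records, sum = 113 × 1.1 = 124.3
Step 3: Tier 3 (stock > 71): 4 records, sum = 339 × 1.2 = 406.8
Step 4: Final sum = 128.0 + 124.3 + 406.8 = 659.1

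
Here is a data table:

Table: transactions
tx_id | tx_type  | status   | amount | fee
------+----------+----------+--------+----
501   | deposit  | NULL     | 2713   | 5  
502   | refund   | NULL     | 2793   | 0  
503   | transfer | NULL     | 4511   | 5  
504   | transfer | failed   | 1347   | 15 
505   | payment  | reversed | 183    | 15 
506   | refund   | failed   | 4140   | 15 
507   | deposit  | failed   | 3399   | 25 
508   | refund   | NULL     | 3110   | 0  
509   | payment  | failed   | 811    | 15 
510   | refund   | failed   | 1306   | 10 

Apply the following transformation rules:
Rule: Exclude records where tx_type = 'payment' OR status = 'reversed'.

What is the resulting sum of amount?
23319

Step 1: Find records where tx_type = 'payment' OR status = 'reversed'
Step 2: 2 records match, summing to 994
Step 3: Original sum: 24313
Step 4: Remaining sum = 24313 - 994 = 23319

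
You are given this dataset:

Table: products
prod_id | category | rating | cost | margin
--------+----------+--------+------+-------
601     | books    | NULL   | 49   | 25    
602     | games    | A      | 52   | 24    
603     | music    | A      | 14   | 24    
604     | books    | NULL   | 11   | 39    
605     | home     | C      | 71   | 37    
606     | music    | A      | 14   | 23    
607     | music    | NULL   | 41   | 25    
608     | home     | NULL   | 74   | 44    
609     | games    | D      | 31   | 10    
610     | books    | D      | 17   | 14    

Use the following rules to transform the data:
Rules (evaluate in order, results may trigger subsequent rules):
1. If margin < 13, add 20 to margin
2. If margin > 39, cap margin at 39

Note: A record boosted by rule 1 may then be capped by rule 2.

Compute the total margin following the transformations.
280

Step 1: Apply rule 1 to records with margin < 13
  - 1 records get bonus of 20
  - Of these, 0 records then exceed 39 and get capped
Step 2: Apply rule 2 to records with margin > 39
  - 1 records (original) are capped
Step 3: Calculate final sum = 280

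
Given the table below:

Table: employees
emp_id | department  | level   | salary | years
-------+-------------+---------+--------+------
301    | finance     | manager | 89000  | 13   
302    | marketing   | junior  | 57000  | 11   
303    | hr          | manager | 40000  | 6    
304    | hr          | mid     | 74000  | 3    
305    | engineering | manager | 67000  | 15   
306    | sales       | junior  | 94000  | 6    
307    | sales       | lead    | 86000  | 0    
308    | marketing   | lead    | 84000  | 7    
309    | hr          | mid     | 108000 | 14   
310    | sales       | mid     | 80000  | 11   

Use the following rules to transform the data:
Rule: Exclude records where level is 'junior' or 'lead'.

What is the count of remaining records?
6

Step 1: Count records to exclude
  - 2 (junior) + 2 (lead) = 4 records
Step 2: Total records: 10
Step 3: Remaining = 10 - 4 = 6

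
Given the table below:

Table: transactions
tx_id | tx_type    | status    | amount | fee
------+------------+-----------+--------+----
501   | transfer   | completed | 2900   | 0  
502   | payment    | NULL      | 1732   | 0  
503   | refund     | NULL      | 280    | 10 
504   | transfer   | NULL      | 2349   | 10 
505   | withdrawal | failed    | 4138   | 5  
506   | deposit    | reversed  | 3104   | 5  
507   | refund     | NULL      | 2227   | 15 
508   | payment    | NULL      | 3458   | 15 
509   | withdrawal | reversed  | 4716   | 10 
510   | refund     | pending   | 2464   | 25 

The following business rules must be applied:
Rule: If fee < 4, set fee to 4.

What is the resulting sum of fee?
103

Step 1: 2 records have fee < 4
Step 2: These records originally summed to 0
Step 3: After setting to minimum: 2 × 4 = 8
Step 4: Unaffected records sum: 95
Step 5: Final sum = 8 + 95 = 103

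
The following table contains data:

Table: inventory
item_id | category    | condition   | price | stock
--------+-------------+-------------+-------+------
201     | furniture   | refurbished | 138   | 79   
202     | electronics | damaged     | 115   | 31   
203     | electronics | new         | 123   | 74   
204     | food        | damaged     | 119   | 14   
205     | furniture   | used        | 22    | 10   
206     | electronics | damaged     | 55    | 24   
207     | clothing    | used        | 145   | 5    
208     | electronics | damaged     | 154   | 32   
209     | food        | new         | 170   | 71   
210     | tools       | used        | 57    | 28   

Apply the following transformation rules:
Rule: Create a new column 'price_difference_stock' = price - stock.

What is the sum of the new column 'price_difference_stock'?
730

Step 1: For each record, compute price - stock
Example calculations:
  138 - 79 = 59
  115 - 31 = 84
  123 - 74 = 49
  ...
Step 2: Sum all derived values
Step 3: Total = 730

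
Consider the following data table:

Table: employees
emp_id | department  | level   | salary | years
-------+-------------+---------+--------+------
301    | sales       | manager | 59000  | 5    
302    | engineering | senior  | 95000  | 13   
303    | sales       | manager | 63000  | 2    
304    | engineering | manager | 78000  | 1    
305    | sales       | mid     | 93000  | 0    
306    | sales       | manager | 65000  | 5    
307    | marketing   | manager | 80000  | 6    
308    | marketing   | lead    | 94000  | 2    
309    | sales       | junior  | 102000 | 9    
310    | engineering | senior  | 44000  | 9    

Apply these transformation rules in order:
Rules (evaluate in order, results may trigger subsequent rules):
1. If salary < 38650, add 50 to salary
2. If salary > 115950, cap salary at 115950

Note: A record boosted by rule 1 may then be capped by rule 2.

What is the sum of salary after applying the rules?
773000

Step 1: Apply rule 1 to records with salary < 38650
  - 0 records get bonus of 50
  - Of these, 0 records then exceed 115950 and get capped
Step 2: Apply rule 2 to records with salary > 115950
  - 0 records (original) are capped
Step 3: Calculate final sum = 773000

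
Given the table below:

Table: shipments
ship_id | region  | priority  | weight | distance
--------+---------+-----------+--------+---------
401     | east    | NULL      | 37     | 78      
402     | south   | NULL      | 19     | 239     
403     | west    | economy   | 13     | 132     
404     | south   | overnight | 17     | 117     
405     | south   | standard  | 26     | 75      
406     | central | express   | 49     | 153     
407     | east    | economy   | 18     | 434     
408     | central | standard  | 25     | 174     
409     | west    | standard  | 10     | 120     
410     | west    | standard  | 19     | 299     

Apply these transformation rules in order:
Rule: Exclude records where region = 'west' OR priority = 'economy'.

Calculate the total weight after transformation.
173

Step 1: Find records where region = 'west' OR priority = 'economy'
Step 2: 4 records match, summing to 60
Step 3: Original sum: 233
Step 4: Remaining sum = 233 - 60 = 173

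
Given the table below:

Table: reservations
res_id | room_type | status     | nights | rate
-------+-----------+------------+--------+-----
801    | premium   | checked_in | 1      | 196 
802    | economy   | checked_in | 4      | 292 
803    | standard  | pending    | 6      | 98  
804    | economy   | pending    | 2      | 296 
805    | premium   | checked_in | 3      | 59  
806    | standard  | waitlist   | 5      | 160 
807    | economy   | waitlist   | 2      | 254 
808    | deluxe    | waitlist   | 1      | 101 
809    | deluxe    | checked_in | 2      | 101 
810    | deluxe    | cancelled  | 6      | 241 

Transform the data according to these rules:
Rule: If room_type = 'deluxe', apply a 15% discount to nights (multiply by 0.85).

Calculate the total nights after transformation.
30.65

Step 1: Records with room_type = 'deluxe' have total nights = 9
Step 2: Apply multiplier: 9 × 0.85 = 7.65
Step 3: Other records total: 23
Step 4: Final sum = 7.65 + 23 = 30.65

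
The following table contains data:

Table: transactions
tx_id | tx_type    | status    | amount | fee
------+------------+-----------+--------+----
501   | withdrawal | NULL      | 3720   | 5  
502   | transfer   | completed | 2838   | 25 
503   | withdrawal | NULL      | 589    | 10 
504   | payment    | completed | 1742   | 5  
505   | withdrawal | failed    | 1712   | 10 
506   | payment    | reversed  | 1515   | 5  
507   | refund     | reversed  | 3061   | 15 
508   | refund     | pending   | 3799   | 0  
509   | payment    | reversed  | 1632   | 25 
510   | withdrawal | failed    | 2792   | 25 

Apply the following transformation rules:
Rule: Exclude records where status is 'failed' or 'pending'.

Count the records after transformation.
7

Step 1: Count records to exclude
  - 2 (failed) + 1 (pending) = 3 records
Step 2: Total records: 10
Step 3: Remaining = 10 - 3 = 7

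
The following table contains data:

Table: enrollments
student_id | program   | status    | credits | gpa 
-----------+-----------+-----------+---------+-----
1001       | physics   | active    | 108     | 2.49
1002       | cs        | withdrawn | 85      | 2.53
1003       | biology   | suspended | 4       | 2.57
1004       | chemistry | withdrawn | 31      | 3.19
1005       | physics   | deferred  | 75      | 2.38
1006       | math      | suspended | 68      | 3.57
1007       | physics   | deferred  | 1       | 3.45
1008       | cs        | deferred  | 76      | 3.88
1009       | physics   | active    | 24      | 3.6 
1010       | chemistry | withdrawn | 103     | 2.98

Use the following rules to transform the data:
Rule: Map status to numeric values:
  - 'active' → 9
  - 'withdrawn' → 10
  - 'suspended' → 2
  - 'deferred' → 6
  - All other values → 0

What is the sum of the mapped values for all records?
70

Step 1: Apply mapping to each record
Step 2: Count by status:
  'active': 2 records × 9 = 18
  'withdrawn': 3 records × 10 = 30
  'suspended': 2 records × 2 = 4
  'deferred': 3 records × 6 = 18
Step 3: Sum all mapped values = 70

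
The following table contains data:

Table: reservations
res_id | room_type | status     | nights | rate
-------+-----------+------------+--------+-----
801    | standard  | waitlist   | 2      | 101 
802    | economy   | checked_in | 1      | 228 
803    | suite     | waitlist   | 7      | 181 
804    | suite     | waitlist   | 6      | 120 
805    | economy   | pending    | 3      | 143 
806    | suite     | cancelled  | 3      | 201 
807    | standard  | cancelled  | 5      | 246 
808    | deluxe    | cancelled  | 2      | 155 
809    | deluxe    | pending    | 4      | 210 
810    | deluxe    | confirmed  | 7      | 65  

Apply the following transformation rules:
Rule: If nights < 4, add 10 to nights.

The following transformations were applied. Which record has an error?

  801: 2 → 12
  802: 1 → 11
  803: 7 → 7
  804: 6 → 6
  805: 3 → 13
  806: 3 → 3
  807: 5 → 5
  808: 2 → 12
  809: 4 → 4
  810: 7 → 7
Record 806 has an error. The correct transformed value should be 13, not 3.

Step 1: Check each record against the rule
Step 2: Record 806 has nights = 3
Step 3: Since 3 < 4, the bonus should have been applied
Step 4: Correct value = 13, but claimed value = 3
Conclusion: Record 806 has the error.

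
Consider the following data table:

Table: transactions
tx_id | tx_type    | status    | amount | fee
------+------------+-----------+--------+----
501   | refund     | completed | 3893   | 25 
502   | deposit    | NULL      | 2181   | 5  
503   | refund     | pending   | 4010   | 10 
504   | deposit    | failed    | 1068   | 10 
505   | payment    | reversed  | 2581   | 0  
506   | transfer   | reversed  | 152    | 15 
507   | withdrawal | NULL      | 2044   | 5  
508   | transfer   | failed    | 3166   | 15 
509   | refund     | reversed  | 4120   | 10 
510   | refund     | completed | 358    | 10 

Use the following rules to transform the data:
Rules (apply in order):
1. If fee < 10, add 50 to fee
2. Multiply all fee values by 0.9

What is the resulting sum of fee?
229.5

Step 1: Apply Rule 1 - Add 50 to records with fee < 10
  - 3 records affected: 10 + (3 × 50) = 160
  - Unaffected records: 95
  - Sum after Rule 1: 255
Step 2: Apply Rule 2 - Multiply all by 0.9
  - 255 × 0.9 = 229.5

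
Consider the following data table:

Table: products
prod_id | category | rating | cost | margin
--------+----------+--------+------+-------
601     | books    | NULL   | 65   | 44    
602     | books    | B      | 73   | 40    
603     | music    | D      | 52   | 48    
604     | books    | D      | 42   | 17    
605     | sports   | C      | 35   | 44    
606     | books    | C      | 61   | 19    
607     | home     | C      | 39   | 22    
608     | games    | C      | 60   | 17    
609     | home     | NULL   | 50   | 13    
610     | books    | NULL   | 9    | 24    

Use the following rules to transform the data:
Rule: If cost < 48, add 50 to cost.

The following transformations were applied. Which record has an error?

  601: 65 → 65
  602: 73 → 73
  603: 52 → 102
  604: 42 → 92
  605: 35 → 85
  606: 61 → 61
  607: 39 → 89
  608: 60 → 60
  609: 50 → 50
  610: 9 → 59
Record 603 has an error. The correct transformed value should be 52, not 102.

Step 1: Check each record against the rule
Step 2: Record 603 has cost = 52
Step 3: Since 52 >= 48, the bonus should not have been applied
Step 4: Correct value = 52, but claimed value = 102
Conclusion: Record 603 has the error.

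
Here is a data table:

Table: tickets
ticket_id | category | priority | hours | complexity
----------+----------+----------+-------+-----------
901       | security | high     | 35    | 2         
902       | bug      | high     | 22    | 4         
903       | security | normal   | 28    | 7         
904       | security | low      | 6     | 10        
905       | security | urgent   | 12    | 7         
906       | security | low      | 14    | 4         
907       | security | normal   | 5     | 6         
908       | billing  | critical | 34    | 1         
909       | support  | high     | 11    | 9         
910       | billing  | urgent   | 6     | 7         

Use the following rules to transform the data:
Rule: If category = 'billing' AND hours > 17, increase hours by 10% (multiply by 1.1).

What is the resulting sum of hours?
176.4

Step 1: Find records where category = 'billing' AND hours > 17
Step 2: 1 records match, summing to 34
Step 3: After multiplier: 34 × 1.1 = 37.4
Step 4: Unaffected records sum: 139
Step 5: Final sum = 37.4 + 139 = 176.4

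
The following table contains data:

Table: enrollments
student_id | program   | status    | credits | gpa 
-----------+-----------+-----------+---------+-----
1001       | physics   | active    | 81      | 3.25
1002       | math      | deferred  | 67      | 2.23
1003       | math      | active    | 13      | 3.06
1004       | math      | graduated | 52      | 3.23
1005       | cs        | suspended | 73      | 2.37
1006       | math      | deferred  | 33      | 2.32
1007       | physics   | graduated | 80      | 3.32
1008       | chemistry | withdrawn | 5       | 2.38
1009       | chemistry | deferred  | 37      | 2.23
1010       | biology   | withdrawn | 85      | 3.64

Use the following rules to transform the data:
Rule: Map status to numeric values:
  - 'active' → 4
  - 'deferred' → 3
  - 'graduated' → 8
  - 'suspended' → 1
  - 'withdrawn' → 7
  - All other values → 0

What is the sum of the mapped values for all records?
48

Step 1: Apply mapping to each record
Step 2: Count by status:
  'active': 2 records × 4 = 8
  'deferred': 3 records × 3 = 9
  'graduated': 2 records × 8 = 16
  'suspended': 1 records × 1 = 1
  'withdrawn': 2 records × 7 = 14
Step 3: Sum all mapped values = 48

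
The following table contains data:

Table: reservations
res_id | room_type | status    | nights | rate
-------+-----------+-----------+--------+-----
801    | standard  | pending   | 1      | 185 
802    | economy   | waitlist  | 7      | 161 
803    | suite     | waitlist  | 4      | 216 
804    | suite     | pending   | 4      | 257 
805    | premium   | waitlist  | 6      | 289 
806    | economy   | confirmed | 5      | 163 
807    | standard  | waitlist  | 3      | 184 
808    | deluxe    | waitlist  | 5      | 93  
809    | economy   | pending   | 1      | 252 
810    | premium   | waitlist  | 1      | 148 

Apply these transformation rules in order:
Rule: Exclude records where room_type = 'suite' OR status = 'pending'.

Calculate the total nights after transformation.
27

Step 1: Find records where room_type = 'suite' OR status = 'pending'
Step 2: 4 records match, summing to 10
Step 3: Original sum: 37
Step 4: Remaining sum = 37 - 10 = 27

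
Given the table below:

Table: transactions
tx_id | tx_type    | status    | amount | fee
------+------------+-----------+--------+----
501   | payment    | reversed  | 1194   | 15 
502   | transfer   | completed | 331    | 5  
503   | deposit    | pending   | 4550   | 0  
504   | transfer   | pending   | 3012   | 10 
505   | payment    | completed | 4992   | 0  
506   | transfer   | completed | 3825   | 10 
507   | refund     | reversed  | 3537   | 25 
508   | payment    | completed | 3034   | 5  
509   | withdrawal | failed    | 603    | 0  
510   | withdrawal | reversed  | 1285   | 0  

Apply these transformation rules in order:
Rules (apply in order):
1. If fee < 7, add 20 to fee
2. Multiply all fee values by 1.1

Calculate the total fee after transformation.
209.0

Step 1: Apply Rule 1 - Add 20 to records with fee < 7
  - 6 records affected: 10 + (6 × 20) = 130
  - Unaffected records: 60
  - Sum after Rule 1: 190
Step 2: Apply Rule 2 - Multiply all by 1.1
  - 190 × 1.1 = 209.0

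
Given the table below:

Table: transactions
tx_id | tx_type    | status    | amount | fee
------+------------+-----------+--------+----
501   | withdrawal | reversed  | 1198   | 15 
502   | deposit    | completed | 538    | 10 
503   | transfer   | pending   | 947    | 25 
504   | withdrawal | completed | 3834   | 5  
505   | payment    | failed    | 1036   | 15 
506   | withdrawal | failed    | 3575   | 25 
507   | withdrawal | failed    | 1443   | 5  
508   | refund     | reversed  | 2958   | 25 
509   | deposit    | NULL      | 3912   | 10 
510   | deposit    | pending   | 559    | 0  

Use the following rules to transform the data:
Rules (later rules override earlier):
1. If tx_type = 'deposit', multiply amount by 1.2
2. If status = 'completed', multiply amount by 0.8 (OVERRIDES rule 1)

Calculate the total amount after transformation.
20019.8

Step 1: Rule 2 takes priority for records with status = 'completed'
  - 2 records: 4372 × 0.8 = 3497.6
Step 2: Rule 1 applies to remaining records with tx_type = 'deposit'
  - 2 records: 4471 × 1.2 = 5365.2
Step 3: Other records unchanged: 11157
Step 4: Final sum = 3497.6 + 5365.2 + 11157 = 20019.8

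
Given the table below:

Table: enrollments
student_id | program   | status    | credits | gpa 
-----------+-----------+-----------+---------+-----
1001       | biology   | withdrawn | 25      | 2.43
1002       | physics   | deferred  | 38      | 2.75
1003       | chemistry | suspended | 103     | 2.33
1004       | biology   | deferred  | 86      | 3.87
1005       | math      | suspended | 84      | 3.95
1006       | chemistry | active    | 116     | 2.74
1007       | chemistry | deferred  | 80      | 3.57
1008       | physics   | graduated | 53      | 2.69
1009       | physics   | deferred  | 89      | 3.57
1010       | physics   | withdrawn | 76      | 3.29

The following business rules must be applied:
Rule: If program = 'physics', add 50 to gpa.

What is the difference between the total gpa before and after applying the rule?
200.0

Step 1: Original sum of gpa = 31.19
Step 2: 4 records have program = 'physics'
Step 3: Each affected record changes by 50
Step 4: Total change = 4 × 50 = 200
Step 5: New sum = 31.19 + 200 = 231.19
Step 6: Difference = |231.19 - 31.19| = 200.0
        (Sum increased by 200.0)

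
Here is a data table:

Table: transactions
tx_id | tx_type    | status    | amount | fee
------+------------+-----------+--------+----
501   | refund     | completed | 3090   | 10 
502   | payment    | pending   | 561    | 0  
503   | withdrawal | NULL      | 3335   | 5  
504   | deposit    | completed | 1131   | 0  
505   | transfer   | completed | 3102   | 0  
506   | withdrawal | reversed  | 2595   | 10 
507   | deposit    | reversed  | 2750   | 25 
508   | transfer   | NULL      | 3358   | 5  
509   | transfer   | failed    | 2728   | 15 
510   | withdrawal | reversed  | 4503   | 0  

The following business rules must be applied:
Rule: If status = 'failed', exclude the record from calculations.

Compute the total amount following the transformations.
24425

Step 1: Identify records where status = 'failed'
Step 2: The excluded records sum to 2728
Step 3: Original total amount = 27153
Step 4: Remaining total = 27153 - 2728 = 24425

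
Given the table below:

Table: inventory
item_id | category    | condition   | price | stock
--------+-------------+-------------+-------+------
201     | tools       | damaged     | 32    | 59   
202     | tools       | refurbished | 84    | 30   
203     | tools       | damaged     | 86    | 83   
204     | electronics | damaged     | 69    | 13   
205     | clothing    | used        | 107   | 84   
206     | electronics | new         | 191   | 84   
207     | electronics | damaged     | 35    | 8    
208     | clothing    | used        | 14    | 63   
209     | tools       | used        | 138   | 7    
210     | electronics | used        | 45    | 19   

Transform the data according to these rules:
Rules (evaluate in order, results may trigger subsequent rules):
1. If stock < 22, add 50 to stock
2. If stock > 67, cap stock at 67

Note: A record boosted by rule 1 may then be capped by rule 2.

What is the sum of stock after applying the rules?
598

Step 1: Apply rule 1 to records with stock < 22
  - 4 records get bonus of 50
  - Of these, 1 records then exceed 67 and get capped
Step 2: Apply rule 2 to records with stock > 67
  - 3 records (original) are capped
Step 3: Calculate final sum = 598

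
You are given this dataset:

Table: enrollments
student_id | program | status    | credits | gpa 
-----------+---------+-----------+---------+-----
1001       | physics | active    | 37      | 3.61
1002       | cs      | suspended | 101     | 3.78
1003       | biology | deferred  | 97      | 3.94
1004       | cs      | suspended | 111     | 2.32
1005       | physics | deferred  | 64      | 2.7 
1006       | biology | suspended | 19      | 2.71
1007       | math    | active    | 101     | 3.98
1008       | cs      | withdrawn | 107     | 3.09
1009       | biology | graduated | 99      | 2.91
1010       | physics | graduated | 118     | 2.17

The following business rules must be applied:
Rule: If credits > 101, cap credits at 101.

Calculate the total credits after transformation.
821

Step 1: 3 records have credits > 101
Step 2: These records originally summed to 336
Step 3: After capping: 3 × 101 = 303
Step 4: Unaffected records sum: 518
Step 5: Final sum = 303 + 518 = 821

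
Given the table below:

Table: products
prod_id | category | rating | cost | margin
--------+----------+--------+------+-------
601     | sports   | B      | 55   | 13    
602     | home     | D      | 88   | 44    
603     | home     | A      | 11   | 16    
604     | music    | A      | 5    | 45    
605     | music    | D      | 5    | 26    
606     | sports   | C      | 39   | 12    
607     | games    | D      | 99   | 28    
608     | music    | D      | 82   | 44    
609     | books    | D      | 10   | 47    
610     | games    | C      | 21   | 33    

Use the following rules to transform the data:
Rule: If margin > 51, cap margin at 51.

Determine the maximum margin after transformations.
47

Step 1: Original maximum margin = 47
Step 2: Check cap of 51 against maximum
Step 3: No records exceed the cap (max 47 <= cap 51), so no capping applies
Step 4: Maximum after transformation = 47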